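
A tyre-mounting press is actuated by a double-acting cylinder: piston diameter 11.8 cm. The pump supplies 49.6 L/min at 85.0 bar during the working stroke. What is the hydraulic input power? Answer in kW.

W ≈ 7.03 kW

Hydraulic power = P × Q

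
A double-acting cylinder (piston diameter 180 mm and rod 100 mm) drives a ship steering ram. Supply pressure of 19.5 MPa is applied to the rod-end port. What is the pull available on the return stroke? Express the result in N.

F ≈ 3.43e5 N

Rod-side annular area A_ann = π/4 × (180² − 100²) = 17590 mm^2
On retraction the pressure acts on the annular area (bore minus rod).
F = P × A_ann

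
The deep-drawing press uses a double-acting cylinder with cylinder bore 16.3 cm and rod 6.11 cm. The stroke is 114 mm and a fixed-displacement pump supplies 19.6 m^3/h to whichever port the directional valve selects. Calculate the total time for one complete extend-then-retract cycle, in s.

Cap-side area A_cap = π/4 × (16.3 cm)² = 208.7 cm^2
Rod-side annular area A_ann = π/4 × (16.3² − 6.11²) = 179.4 cm^2
t_ext = A_cap·L/Q = 0.4369 s
t_ret = A_ann·L/Q = 0.3755 s
t_cycle = t_ext + t_ret

t ≈ 0.812 s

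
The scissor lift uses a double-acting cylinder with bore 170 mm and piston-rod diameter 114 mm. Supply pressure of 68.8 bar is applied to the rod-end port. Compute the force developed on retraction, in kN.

F ≈ 85.9 kN

Rod-side annular area A_ann = π/4 × (170² − 114²) = 12490 mm^2
On retraction the pressure acts on the annular area (bore minus rod).
F = P × A_ann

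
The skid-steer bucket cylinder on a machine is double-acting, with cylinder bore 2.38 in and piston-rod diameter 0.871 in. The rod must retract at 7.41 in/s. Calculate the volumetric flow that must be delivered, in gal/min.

Q ≈ 7.42 gal/min

Rod-side annular area A_ann = π/4 × (2.38² − 0.871²) = 3.853 in^2
Q = A × v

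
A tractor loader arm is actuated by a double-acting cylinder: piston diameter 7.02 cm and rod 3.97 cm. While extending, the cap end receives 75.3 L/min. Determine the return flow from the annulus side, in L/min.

Q_out ≈ 51.2 L/min

Cap-side area A_cap = π/4 × (7.02 cm)² = 38.70 cm^2
Rod-side annular area A_ann = π/4 × (7.02² − 3.97²) = 26.33 cm^2
Piston speed v = Q_in/A_cap; rod-end outflow Q_out = v × A_ann = Q_in × A_ann/A_cap.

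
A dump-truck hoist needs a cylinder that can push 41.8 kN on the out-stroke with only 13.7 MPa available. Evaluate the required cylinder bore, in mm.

Extension force acts on the full piston face: F = P × (π/4)D².
D = √(4F / (πP)) = √(4 × 41.8 kN / (π × 13.7 MPa))

D ≈ 62.3 mm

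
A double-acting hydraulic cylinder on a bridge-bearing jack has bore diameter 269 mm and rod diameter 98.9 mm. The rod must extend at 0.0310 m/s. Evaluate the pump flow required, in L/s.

Q ≈ 1.76 L/s

Cap-side area A_cap = π/4 × (269 mm)² = 56830 mm^2
Q = A × v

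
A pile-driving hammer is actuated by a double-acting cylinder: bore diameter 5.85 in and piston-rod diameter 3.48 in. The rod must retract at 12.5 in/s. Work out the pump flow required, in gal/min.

Rod-side annular area A_ann = π/4 × (5.85² − 3.48²) = 17.37 in^2
Q = A × v

Q ≈ 56.4 gal/min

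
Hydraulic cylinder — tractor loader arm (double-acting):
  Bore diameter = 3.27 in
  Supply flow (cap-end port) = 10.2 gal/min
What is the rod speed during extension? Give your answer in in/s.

v ≈ 4.68 in/s

Cap-side area A_cap = π/4 × (3.27 in)² = 8.398 in^2
v = Q / A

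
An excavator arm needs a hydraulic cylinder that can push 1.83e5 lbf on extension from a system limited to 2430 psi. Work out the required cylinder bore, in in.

D ≈ 9.79 in

Extension force acts on the full piston face: F = P × (π/4)D².
D = √(4F / (πP)) = √(4 × 1.83e5 lbf / (π × 2430 psi))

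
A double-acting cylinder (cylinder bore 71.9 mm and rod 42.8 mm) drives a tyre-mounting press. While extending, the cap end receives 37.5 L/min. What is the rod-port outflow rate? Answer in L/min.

Cap-side area A_cap = π/4 × (71.9 mm)² = 4060 mm^2
Rod-side annular area A_ann = π/4 × (71.9² − 42.8²) = 2621 mm^2
Piston speed v = Q_in/A_cap; rod-end outflow Q_out = v × A_ann = Q_in × A_ann/A_cap.

Q_out ≈ 24.2 L/min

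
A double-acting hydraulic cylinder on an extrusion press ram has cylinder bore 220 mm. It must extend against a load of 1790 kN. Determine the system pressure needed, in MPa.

P ≈ 47.1 MPa

Cap-side area A_cap = π/4 × (220 mm)² = 38010 mm^2
P = F / A = 1790 kN / A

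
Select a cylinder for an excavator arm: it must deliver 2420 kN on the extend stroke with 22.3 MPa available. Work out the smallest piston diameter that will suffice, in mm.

Extension force acts on the full piston face: F = P × (π/4)D².
D = √(4F / (πP)) = √(4 × 2420 kN / (π × 22.3 MPa))

D ≈ 372 mm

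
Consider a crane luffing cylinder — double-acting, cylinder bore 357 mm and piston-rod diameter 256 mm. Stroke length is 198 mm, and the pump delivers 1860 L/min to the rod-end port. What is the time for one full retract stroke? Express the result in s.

t ≈ 0.311 s

Rod-side annular area A_ann = π/4 × (357² − 256²) = 48630 mm^2
Swept volume V = A × L; t = V / Q = A·L / Q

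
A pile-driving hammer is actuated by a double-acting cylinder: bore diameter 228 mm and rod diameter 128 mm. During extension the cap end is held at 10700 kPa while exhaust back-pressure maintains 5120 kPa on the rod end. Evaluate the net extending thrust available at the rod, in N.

Cap-side area A_cap = π/4 × (228 mm)² = 40830 mm^2
Rod-side annular area A_ann = π/4 × (228² − 128²) = 27960 mm^2
Net thrust = P_cap·A_cap − P_rod·A_ann = 4.369e5 N − 1.432e5 N

F ≈ 2.94e5 N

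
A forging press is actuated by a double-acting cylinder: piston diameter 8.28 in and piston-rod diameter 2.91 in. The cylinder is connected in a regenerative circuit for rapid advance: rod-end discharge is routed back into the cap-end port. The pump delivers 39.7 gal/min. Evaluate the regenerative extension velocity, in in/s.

v ≈ 23.0 in/s

In regeneration the rod-end outflow joins the pump flow into the cap end, so the net volume the pump must supply per unit advance equals the rod cross-section area.
Rod cross-section A_rod = π/4 × (2.91 in)² = 6.651 in^2
v = Q_pump / A_rod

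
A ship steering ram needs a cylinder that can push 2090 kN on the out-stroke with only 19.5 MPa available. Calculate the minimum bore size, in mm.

Extension force acts on the full piston face: F = P × (π/4)D².
D = √(4F / (πP)) = √(4 × 2090 kN / (π × 19.5 MPa))

D ≈ 369 mm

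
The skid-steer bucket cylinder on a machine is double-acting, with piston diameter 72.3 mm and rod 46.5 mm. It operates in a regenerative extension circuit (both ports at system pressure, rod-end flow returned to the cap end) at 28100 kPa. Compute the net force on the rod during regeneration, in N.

F ≈ 47700 N

With equal pressure on both faces, forces on the annular region cancel; the net push is pressure × rod cross-section.
Rod cross-section A_rod = π/4 × (46.5 mm)² = 1698 mm^2
F = P × A_rod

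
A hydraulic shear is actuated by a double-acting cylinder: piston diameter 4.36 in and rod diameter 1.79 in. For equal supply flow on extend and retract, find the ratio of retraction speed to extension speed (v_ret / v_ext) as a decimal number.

Cap-side area A_cap = π/4 × (4.36 in)² = 14.93 in^2
Rod-side annular area A_ann = π/4 × (4.36² − 1.79²) = 12.41 in^2
For equal Q, v ∝ 1/A, so v_ret/v_ext = A_cap/A_ann.

v_ret/v_ext ≈ 1.20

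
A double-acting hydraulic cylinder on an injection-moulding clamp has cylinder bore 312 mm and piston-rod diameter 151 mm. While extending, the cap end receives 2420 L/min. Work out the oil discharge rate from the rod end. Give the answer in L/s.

Q_out ≈ 30.9 L/s

Cap-side area A_cap = π/4 × (312 mm)² = 76450 mm^2
Rod-side annular area A_ann = π/4 × (312² − 151²) = 58550 mm^2
Piston speed v = Q_in/A_cap; rod-end outflow Q_out = v × A_ann = Q_in × A_ann/A_cap.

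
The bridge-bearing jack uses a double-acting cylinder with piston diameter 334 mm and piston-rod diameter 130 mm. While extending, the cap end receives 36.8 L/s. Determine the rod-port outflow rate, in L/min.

Q_out ≈ 1870 L/min

Cap-side area A_cap = π/4 × (334 mm)² = 87620 mm^2
Rod-side annular area A_ann = π/4 × (334² − 130²) = 74340 mm^2
Piston speed v = Q_in/A_cap; rod-end outflow Q_out = v × A_ann = Q_in × A_ann/A_cap.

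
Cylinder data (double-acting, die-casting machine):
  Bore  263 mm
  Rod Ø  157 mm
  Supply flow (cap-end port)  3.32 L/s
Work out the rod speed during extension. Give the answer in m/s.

v ≈ 0.0611 m/s

Cap-side area A_cap = π/4 × (263 mm)² = 54330 mm^2
v = Q / A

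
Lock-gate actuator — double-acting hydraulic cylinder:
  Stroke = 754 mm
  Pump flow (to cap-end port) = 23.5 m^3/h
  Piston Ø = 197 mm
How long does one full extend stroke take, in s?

Cap-side area A_cap = π/4 × (197 mm)² = 30480 mm^2
Swept volume V = A × L; t = V / Q = A·L / Q

t ≈ 3.52 s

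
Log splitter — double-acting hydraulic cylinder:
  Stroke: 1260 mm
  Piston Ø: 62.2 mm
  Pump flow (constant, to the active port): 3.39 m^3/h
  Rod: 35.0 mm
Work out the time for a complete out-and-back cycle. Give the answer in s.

Cap-side area A_cap = π/4 × (62.2 mm)² = 3039 mm^2
Rod-side annular area A_ann = π/4 × (62.2² − 35.0²) = 2076 mm^2
t_ext = A_cap·L/Q = 4.066 s
t_ret = A_ann·L/Q = 2.778 s
t_cycle = t_ext + t_ret

t ≈ 6.84 s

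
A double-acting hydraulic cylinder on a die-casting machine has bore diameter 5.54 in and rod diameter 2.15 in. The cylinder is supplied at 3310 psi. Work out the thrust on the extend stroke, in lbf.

Cap-side area A_cap = π/4 × (5.54 in)² = 24.11 in^2
F = P × A_cap = 3310 psi × A_cap

F ≈ 79800 lbf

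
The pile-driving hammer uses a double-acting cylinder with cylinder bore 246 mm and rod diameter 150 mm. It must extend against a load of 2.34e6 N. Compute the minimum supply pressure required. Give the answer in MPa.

P ≈ 49.2 MPa

Cap-side area A_cap = π/4 × (246 mm)² = 47530 mm^2
P = F / A = 2.34e6 N / A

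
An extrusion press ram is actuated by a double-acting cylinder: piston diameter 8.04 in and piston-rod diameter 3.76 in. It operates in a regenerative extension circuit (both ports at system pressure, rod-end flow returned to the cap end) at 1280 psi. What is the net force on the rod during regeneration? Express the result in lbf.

With equal pressure on both faces, forces on the annular region cancel; the net push is pressure × rod cross-section.
Rod cross-section A_rod = π/4 × (3.76 in)² = 11.10 in^2
F = P × A_rod

F ≈ 14200 lbf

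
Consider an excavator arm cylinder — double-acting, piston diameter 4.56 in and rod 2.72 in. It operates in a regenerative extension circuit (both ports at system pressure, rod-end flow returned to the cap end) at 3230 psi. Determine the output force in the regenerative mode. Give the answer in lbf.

F ≈ 18800 lbf

With equal pressure on both faces, forces on the annular region cancel; the net push is pressure × rod cross-section.
Rod cross-section A_rod = π/4 × (2.72 in)² = 5.811 in^2
F = P × A_rod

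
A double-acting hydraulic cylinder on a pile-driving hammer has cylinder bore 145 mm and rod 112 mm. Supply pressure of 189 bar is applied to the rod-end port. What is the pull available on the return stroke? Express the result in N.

Rod-side annular area A_ann = π/4 × (145² − 112²) = 6661 mm^2
On retraction the pressure acts on the annular area (bore minus rod).
F = P × A_ann

F ≈ 1.26e5 N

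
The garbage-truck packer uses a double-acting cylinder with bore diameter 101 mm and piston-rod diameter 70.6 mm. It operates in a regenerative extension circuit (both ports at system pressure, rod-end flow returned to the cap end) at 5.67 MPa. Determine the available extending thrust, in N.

With equal pressure on both faces, forces on the annular region cancel; the net push is pressure × rod cross-section.
Rod cross-section A_rod = π/4 × (70.6 mm)² = 3915 mm^2
F = P × A_rod

F ≈ 22200 N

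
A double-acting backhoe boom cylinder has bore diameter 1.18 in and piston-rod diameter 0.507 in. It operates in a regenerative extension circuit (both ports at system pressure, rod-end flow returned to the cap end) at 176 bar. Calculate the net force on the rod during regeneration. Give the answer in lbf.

With equal pressure on both faces, forces on the annular region cancel; the net push is pressure × rod cross-section.
Rod cross-section A_rod = π/4 × (0.507 in)² = 0.2019 in^2
F = P × A_rod

F ≈ 515 lbf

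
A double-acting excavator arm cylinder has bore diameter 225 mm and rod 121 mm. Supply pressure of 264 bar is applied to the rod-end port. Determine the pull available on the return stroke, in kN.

Rod-side annular area A_ann = π/4 × (225² − 121²) = 28260 mm^2
On retraction the pressure acts on the annular area (bore minus rod).
F = P × A_ann

F ≈ 746 kN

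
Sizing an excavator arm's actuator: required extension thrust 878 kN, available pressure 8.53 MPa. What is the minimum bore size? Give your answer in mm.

Extension force acts on the full piston face: F = P × (π/4)D².
D = √(4F / (πP)) = √(4 × 878 kN / (π × 8.53 MPa))

D ≈ 362 mm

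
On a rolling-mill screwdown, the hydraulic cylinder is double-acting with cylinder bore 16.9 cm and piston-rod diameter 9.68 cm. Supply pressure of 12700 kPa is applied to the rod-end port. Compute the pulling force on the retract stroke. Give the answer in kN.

F ≈ 191 kN

Rod-side annular area A_ann = π/4 × (16.9² − 9.68²) = 150.7 cm^2
On retraction the pressure acts on the annular area (bore minus rod).
F = P × A_ann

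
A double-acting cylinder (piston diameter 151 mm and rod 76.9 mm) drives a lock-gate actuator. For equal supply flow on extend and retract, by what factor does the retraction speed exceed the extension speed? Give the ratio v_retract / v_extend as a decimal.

Cap-side area A_cap = π/4 × (151 mm)² = 17910 mm^2
Rod-side annular area A_ann = π/4 × (151² − 76.9²) = 13260 mm^2
For equal Q, v ∝ 1/A, so v_ret/v_ext = A_cap/A_ann.

v_ret/v_ext ≈ 1.35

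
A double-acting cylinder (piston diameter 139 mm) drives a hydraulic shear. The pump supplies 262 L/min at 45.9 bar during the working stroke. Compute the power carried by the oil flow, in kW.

Hydraulic power = P × Q

W ≈ 20.0 kW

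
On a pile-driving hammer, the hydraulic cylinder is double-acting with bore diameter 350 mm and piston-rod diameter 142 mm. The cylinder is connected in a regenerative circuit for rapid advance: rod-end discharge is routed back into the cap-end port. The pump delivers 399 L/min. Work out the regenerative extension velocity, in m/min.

In regeneration the rod-end outflow joins the pump flow into the cap end, so the net volume the pump must supply per unit advance equals the rod cross-section area.
Rod cross-section A_rod = π/4 × (142 mm)² = 15840 mm^2
v = Q_pump / A_rod

v ≈ 25.2 m/min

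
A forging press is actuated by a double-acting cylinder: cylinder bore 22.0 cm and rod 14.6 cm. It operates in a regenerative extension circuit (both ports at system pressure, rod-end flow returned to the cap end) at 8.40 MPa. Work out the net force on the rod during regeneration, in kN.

With equal pressure on both faces, forces on the annular region cancel; the net push is pressure × rod cross-section.
Rod cross-section A_rod = π/4 × (14.6 cm)² = 167.4 cm^2
F = P × A_rod

F ≈ 141 kN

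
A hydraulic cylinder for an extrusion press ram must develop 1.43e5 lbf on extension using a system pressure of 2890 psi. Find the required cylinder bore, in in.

Extension force acts on the full piston face: F = P × (π/4)D².
D = √(4F / (πP)) = √(4 × 1.43e5 lbf / (π × 2890 psi))

D ≈ 7.94 in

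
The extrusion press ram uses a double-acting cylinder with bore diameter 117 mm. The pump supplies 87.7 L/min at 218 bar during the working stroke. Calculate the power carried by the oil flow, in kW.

W ≈ 31.9 kW

Hydraulic power = P × Q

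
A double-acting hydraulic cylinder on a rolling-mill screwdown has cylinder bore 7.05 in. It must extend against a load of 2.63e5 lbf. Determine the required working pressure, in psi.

P ≈ 6740 psi

Cap-side area A_cap = π/4 × (7.05 in)² = 39.04 in^2
P = F / A = 2.63e5 lbf / A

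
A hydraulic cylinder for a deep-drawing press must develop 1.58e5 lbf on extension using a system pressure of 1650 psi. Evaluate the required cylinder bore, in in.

D ≈ 11.0 in

Extension force acts on the full piston face: F = P × (π/4)D².
D = √(4F / (πP)) = √(4 × 1.58e5 lbf / (π × 1650 psi))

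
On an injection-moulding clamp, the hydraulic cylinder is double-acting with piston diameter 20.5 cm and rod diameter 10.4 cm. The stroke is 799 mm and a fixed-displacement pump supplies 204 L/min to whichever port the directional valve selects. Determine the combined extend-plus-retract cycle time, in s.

t ≈ 13.5 s

Cap-side area A_cap = π/4 × (20.5 cm)² = 330.1 cm^2
Rod-side annular area A_ann = π/4 × (20.5² − 10.4²) = 245.1 cm^2
t_ext = A_cap·L/Q = 7.756 s
t_ret = A_ann·L/Q = 5.760 s
t_cycle = t_ext + t_ret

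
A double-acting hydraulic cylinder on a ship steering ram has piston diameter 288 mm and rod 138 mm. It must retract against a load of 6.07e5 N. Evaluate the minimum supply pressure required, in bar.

Rod-side annular area A_ann = π/4 × (288² − 138²) = 50190 mm^2
Retraction: pressure acts on the annular area.
P = F / A = 6.07e5 N / A

P ≈ 121 bar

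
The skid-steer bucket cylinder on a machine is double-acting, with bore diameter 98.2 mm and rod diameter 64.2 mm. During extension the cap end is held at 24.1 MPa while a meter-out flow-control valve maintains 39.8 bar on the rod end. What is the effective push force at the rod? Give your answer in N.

Cap-side area A_cap = π/4 × (98.2 mm)² = 7574 mm^2
Rod-side annular area A_ann = π/4 × (98.2² − 64.2²) = 4337 mm^2
Net thrust = P_cap·A_cap − P_rod·A_ann = 1.825e5 N − 17260 N

F ≈ 1.65e5 N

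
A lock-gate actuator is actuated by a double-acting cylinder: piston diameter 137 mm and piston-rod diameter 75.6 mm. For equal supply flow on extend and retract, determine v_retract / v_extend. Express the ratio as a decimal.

Cap-side area A_cap = π/4 × (137 mm)² = 14740 mm^2
Rod-side annular area A_ann = π/4 × (137² − 75.6²) = 10250 mm^2
For equal Q, v ∝ 1/A, so v_ret/v_ext = A_cap/A_ann.

v_ret/v_ext ≈ 1.44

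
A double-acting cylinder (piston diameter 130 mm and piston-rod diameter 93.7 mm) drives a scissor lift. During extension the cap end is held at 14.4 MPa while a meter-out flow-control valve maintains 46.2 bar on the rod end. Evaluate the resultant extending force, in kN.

Cap-side area A_cap = π/4 × (130 mm)² = 13270 mm^2
Rod-side annular area A_ann = π/4 × (130² − 93.7²) = 6378 mm^2
Net thrust = P_cap·A_cap − P_rod·A_ann = 191.1 kN − 29.46 kN

F ≈ 162 kN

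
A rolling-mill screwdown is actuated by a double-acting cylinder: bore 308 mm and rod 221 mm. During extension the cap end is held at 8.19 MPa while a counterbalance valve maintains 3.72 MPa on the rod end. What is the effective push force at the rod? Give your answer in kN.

F ≈ 476 kN

Cap-side area A_cap = π/4 × (308 mm)² = 74510 mm^2
Rod-side annular area A_ann = π/4 × (308² − 221²) = 36150 mm^2
Net thrust = P_cap·A_cap − P_rod·A_ann = 610.2 kN − 134.5 kN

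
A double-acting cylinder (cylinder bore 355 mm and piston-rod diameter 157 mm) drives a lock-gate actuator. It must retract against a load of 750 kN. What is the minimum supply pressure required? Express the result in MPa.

Rod-side annular area A_ann = π/4 × (355² − 157²) = 79620 mm^2
Retraction: pressure acts on the annular area.
P = F / A = 750 kN / A

P ≈ 9.42 MPa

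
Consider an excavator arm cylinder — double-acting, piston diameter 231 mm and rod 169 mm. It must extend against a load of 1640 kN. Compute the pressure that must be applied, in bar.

P ≈ 391 bar

Cap-side area A_cap = π/4 × (231 mm)² = 41910 mm^2
P = F / A = 1640 kN / A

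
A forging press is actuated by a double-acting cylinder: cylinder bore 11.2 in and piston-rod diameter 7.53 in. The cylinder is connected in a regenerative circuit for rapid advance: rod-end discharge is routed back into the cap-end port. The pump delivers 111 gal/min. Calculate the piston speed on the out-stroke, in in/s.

In regeneration the rod-end outflow joins the pump flow into the cap end, so the net volume the pump must supply per unit advance equals the rod cross-section area.
Rod cross-section A_rod = π/4 × (7.53 in)² = 44.53 in^2
v = Q_pump / A_rod

v ≈ 9.60 in/s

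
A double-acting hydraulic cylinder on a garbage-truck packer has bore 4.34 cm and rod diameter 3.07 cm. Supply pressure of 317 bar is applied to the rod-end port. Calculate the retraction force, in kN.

F ≈ 23.4 kN

Rod-side annular area A_ann = π/4 × (4.34² − 3.07²) = 7.391 cm^2
On retraction the pressure acts on the annular area (bore minus rod).
F = P × A_ann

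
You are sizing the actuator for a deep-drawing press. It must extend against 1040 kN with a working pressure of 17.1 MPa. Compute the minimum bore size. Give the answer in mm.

D ≈ 278 mm

Extension force acts on the full piston face: F = P × (π/4)D².
D = √(4F / (πP)) = √(4 × 1040 kN / (π × 17.1 MPa))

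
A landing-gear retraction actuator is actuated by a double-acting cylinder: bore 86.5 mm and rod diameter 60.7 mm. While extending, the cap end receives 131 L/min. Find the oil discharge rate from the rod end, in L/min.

Q_out ≈ 66.5 L/min

Cap-side area A_cap = π/4 × (86.5 mm)² = 5877 mm^2
Rod-side annular area A_ann = π/4 × (86.5² − 60.7²) = 2983 mm^2
Piston speed v = Q_in/A_cap; rod-end outflow Q_out = v × A_ann = Q_in × A_ann/A_cap.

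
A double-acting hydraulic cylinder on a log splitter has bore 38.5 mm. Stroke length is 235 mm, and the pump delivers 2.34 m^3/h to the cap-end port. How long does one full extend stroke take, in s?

Cap-side area A_cap = π/4 × (38.5 mm)² = 1164 mm^2
Swept volume V = A × L; t = V / Q = A·L / Q

t ≈ 0.421 s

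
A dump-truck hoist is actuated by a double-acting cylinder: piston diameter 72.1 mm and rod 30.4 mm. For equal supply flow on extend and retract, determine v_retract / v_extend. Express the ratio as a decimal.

Cap-side area A_cap = π/4 × (72.1 mm)² = 4083 mm^2
Rod-side annular area A_ann = π/4 × (72.1² − 30.4²) = 3357 mm^2
For equal Q, v ∝ 1/A, so v_ret/v_ext = A_cap/A_ann.

v_ret/v_ext ≈ 1.22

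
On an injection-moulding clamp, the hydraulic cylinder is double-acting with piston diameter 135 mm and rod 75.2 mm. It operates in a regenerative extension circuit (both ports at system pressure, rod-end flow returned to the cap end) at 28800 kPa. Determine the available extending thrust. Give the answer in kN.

With equal pressure on both faces, forces on the annular region cancel; the net push is pressure × rod cross-section.
Rod cross-section A_rod = π/4 × (75.2 mm)² = 4441 mm^2
F = P × A_rod

F ≈ 128 kN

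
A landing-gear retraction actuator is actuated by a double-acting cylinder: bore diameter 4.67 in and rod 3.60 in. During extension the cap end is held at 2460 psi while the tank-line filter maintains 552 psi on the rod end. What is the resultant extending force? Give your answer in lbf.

F ≈ 38300 lbf

Cap-side area A_cap = π/4 × (4.67 in)² = 17.13 in^2
Rod-side annular area A_ann = π/4 × (4.67² − 3.60²) = 6.950 in^2
Net thrust = P_cap·A_cap − P_rod·A_ann = 42140 lbf − 3836 lbf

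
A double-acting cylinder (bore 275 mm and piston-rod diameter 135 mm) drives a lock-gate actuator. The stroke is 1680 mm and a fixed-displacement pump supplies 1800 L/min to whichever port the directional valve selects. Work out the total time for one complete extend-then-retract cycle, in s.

Cap-side area A_cap = π/4 × (275 mm)² = 59400 mm^2
Rod-side annular area A_ann = π/4 × (275² − 135²) = 45080 mm^2
t_ext = A_cap·L/Q = 3.326 s
t_ret = A_ann·L/Q = 2.525 s
t_cycle = t_ext + t_ret

t ≈ 5.85 s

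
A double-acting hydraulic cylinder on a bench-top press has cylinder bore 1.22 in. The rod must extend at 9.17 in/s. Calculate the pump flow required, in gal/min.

Cap-side area A_cap = π/4 × (1.22 in)² = 1.169 in^2
Q = A × v

Q ≈ 2.78 gal/min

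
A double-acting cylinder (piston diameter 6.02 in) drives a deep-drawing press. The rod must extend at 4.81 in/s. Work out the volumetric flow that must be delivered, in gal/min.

Q ≈ 35.6 gal/min

Cap-side area A_cap = π/4 × (6.02 in)² = 28.46 in^2
Q = A × v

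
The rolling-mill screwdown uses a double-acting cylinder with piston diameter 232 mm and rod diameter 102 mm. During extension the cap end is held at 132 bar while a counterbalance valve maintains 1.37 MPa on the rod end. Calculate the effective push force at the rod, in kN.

F ≈ 511 kN

Cap-side area A_cap = π/4 × (232 mm)² = 42270 mm^2
Rod-side annular area A_ann = π/4 × (232² − 102²) = 34100 mm^2
Net thrust = P_cap·A_cap − P_rod·A_ann = 558.0 kN − 46.72 kN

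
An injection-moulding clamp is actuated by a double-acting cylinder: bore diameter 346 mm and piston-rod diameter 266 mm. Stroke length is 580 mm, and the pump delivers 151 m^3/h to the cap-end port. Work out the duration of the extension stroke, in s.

t ≈ 1.30 s

Cap-side area A_cap = π/4 × (346 mm)² = 94020 mm^2
Swept volume V = A × L; t = V / Q = A·L / Q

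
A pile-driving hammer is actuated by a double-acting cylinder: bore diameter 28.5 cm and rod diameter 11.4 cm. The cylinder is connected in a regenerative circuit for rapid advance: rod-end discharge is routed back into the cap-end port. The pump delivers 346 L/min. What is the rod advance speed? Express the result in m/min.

v ≈ 33.9 m/min

In regeneration the rod-end outflow joins the pump flow into the cap end, so the net volume the pump must supply per unit advance equals the rod cross-section area.
Rod cross-section A_rod = π/4 × (11.4 cm)² = 102.1 cm^2
v = Q_pump / A_rod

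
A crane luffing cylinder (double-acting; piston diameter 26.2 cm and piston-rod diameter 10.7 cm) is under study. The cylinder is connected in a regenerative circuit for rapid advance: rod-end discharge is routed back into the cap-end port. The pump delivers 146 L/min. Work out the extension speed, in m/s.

v ≈ 0.271 m/s

In regeneration the rod-end outflow joins the pump flow into the cap end, so the net volume the pump must supply per unit advance equals the rod cross-section area.
Rod cross-section A_rod = π/4 × (10.7 cm)² = 89.92 cm^2
v = Q_pump / A_rod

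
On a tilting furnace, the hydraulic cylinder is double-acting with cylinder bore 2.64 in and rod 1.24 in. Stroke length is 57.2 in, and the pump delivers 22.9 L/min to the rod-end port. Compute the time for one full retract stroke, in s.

Rod-side annular area A_ann = π/4 × (2.64² − 1.24²) = 4.266 in^2
Swept volume V = A × L; t = V / Q = A·L / Q

t ≈ 10.5 s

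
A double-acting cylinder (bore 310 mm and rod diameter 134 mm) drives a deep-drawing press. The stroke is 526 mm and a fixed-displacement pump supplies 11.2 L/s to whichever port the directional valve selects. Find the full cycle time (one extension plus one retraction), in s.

Cap-side area A_cap = π/4 × (310 mm)² = 75480 mm^2
Rod-side annular area A_ann = π/4 × (310² − 134²) = 61370 mm^2
t_ext = A_cap·L/Q = 3.545 s
t_ret = A_ann·L/Q = 2.882 s
t_cycle = t_ext + t_ret

t ≈ 6.43 s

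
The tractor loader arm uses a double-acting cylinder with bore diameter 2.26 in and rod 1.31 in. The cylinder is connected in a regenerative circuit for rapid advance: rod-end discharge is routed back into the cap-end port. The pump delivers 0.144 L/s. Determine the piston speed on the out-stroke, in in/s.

v ≈ 6.52 in/s

In regeneration the rod-end outflow joins the pump flow into the cap end, so the net volume the pump must supply per unit advance equals the rod cross-section area.
Rod cross-section A_rod = π/4 × (1.31 in)² = 1.348 in^2
v = Q_pump / A_rod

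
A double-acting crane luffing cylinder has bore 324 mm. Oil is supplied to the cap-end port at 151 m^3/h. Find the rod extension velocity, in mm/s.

v ≈ 509 mm/s

Cap-side area A_cap = π/4 × (324 mm)² = 82450 mm^2
v = Q / A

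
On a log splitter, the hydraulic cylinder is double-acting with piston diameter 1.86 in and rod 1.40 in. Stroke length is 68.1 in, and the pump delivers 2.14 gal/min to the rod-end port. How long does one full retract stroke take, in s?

t ≈ 9.74 s

Rod-side annular area A_ann = π/4 × (1.86² − 1.40²) = 1.178 in^2
Swept volume V = A × L; t = V / Q = A·L / Q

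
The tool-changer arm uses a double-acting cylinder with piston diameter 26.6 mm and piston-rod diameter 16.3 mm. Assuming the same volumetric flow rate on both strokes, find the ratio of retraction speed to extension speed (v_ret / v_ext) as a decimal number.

v_ret/v_ext ≈ 1.60

Cap-side area A_cap = π/4 × (26.6 mm)² = 555.7 mm^2
Rod-side annular area A_ann = π/4 × (26.6² − 16.3²) = 347.0 mm^2
For equal Q, v ∝ 1/A, so v_ret/v_ext = A_cap/A_ann.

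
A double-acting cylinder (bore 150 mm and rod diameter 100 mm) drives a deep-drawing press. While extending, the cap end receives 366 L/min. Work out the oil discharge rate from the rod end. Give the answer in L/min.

Cap-side area A_cap = π/4 × (150 mm)² = 17670 mm^2
Rod-side annular area A_ann = π/4 × (150² − 100²) = 9817 mm^2
Piston speed v = Q_in/A_cap; rod-end outflow Q_out = v × A_ann = Q_in × A_ann/A_cap.

Q_out ≈ 203 L/min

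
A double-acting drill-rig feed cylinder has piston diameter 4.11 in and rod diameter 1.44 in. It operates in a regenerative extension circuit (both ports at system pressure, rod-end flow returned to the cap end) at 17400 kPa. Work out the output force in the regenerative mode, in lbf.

F ≈ 4110 lbf

With equal pressure on both faces, forces on the annular region cancel; the net push is pressure × rod cross-section.
Rod cross-section A_rod = π/4 × (1.44 in)² = 1.629 in^2
F = P × A_rod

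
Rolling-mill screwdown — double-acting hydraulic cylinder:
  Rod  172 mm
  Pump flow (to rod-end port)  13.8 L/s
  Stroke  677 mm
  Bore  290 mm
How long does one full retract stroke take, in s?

Rod-side annular area A_ann = π/4 × (290² − 172²) = 42820 mm^2
Swept volume V = A × L; t = V / Q = A·L / Q

t ≈ 2.10 s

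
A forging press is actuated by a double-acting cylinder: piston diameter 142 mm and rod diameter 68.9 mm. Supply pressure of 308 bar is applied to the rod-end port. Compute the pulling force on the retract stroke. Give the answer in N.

F ≈ 3.73e5 N

Rod-side annular area A_ann = π/4 × (142² − 68.9²) = 12110 mm^2
On retraction the pressure acts on the annular area (bore minus rod).
F = P × A_ann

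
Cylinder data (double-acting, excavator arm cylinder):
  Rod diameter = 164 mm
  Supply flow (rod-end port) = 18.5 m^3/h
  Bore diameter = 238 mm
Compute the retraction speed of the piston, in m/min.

v ≈ 13.2 m/min

Rod-side annular area A_ann = π/4 × (238² − 164²) = 23360 mm^2
Flow into the rod-end port fills the annular volume.
v = Q / A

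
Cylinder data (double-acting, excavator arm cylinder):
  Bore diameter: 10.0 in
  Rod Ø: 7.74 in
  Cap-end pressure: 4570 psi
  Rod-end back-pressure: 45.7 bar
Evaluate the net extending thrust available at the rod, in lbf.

Cap-side area A_cap = π/4 × (10.0 in)² = 78.54 in^2
Rod-side annular area A_ann = π/4 × (10.0² − 7.74²) = 31.49 in^2
Net thrust = P_cap·A_cap − P_rod·A_ann = 3.589e5 lbf − 20870 lbf

F ≈ 3.38e5 lbf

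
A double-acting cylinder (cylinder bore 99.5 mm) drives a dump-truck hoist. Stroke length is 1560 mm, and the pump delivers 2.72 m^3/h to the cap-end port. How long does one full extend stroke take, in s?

Cap-side area A_cap = π/4 × (99.5 mm)² = 7776 mm^2
Swept volume V = A × L; t = V / Q = A·L / Q

t ≈ 16.1 s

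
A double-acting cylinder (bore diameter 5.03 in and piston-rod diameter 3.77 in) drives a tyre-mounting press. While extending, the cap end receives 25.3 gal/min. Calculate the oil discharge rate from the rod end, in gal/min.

Cap-side area A_cap = π/4 × (5.03 in)² = 19.87 in^2
Rod-side annular area A_ann = π/4 × (5.03² − 3.77²) = 8.708 in^2
Piston speed v = Q_in/A_cap; rod-end outflow Q_out = v × A_ann = Q_in × A_ann/A_cap.

Q_out ≈ 11.1 gal/min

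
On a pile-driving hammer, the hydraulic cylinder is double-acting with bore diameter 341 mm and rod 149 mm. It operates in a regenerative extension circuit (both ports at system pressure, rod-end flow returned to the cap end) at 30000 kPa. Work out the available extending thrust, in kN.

With equal pressure on both faces, forces on the annular region cancel; the net push is pressure × rod cross-section.
Rod cross-section A_rod = π/4 × (149 mm)² = 17440 mm^2
F = P × A_rod

F ≈ 523 kN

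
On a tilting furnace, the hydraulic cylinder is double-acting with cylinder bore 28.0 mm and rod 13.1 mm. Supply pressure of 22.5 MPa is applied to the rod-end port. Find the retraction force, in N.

Rod-side annular area A_ann = π/4 × (28.0² − 13.1²) = 481.0 mm^2
On retraction the pressure acts on the annular area (bore minus rod).
F = P × A_ann

F ≈ 10800 N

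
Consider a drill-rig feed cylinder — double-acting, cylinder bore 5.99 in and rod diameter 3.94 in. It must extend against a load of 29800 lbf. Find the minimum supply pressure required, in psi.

Cap-side area A_cap = π/4 × (5.99 in)² = 28.18 in^2
P = F / A = 29800 lbf / A

P ≈ 1060 psi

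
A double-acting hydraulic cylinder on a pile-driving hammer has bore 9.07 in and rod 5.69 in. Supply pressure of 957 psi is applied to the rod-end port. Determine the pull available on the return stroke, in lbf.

F ≈ 37500 lbf

Rod-side annular area A_ann = π/4 × (9.07² − 5.69²) = 39.18 in^2
On retraction the pressure acts on the annular area (bore minus rod).
F = P × A_ann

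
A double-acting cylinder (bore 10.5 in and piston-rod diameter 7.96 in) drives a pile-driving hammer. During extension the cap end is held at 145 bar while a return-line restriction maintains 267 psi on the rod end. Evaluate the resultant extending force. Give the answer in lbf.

F ≈ 1.72e5 lbf

Cap-side area A_cap = π/4 × (10.5 in)² = 86.59 in^2
Rod-side annular area A_ann = π/4 × (10.5² − 7.96²) = 36.83 in^2
Net thrust = P_cap·A_cap − P_rod·A_ann = 1.821e5 lbf − 9833 lbf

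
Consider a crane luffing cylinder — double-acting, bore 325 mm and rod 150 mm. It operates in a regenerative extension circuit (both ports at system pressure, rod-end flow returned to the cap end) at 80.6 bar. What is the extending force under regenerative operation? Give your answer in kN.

With equal pressure on both faces, forces on the annular region cancel; the net push is pressure × rod cross-section.
Rod cross-section A_rod = π/4 × (150 mm)² = 17670 mm^2
F = P × A_rod

F ≈ 142 kN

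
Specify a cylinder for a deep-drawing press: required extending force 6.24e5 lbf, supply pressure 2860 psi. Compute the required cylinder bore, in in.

D ≈ 16.7 in

Extension force acts on the full piston face: F = P × (π/4)D².
D = √(4F / (πP)) = √(4 × 6.24e5 lbf / (π × 2860 psi))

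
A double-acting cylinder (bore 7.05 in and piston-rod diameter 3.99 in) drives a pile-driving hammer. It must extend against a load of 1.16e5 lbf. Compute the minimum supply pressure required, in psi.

Cap-side area A_cap = π/4 × (7.05 in)² = 39.04 in^2
P = F / A = 1.16e5 lbf / A

P ≈ 2970 psi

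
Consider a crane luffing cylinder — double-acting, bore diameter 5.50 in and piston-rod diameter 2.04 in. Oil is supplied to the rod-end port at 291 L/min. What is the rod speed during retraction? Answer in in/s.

Rod-side annular area A_ann = π/4 × (5.50² − 2.04²) = 20.49 in^2
Flow into the rod-end port fills the annular volume.
v = Q / A

v ≈ 14.4 in/s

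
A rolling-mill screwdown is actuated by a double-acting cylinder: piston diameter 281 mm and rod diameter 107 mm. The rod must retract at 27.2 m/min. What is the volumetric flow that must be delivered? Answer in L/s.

Q ≈ 24.0 L/s

Rod-side annular area A_ann = π/4 × (281² − 107²) = 53020 mm^2
Q = A × v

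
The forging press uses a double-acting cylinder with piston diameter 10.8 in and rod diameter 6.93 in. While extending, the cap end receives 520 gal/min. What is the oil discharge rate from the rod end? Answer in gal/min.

Q_out ≈ 306 gal/min

Cap-side area A_cap = π/4 × (10.8 in)² = 91.61 in^2
Rod-side annular area A_ann = π/4 × (10.8² − 6.93²) = 53.89 in^2
Piston speed v = Q_in/A_cap; rod-end outflow Q_out = v × A_ann = Q_in × A_ann/A_cap.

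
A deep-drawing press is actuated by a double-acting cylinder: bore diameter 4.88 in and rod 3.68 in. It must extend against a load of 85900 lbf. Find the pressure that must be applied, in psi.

P ≈ 4590 psi

Cap-side area A_cap = π/4 × (4.88 in)² = 18.70 in^2
P = F / A = 85900 lbf / A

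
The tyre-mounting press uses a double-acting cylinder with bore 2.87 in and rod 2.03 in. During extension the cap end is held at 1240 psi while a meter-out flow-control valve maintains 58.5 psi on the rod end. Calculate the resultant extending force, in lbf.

Cap-side area A_cap = π/4 × (2.87 in)² = 6.469 in^2
Rod-side annular area A_ann = π/4 × (2.87² − 2.03²) = 3.233 in^2
Net thrust = P_cap·A_cap − P_rod·A_ann = 8022 lbf − 189.1 lbf

F ≈ 7830 lbf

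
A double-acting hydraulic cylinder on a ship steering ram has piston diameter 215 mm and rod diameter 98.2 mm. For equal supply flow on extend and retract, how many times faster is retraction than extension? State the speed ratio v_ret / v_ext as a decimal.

Cap-side area A_cap = π/4 × (215 mm)² = 36310 mm^2
Rod-side annular area A_ann = π/4 × (215² − 98.2²) = 28730 mm^2
For equal Q, v ∝ 1/A, so v_ret/v_ext = A_cap/A_ann.

v_ret/v_ext ≈ 1.26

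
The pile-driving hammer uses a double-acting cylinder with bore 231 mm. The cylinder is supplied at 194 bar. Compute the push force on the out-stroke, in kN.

Cap-side area A_cap = π/4 × (231 mm)² = 41910 mm^2
F = P × A_cap = 194 bar × A_cap

F ≈ 813 kN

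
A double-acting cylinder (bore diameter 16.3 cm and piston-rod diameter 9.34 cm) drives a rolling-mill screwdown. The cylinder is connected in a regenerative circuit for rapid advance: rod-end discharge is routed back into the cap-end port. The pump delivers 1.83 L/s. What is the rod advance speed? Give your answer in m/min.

In regeneration the rod-end outflow joins the pump flow into the cap end, so the net volume the pump must supply per unit advance equals the rod cross-section area.
Rod cross-section A_rod = π/4 × (9.34 cm)² = 68.51 cm^2
v = Q_pump / A_rod

v ≈ 16.0 m/min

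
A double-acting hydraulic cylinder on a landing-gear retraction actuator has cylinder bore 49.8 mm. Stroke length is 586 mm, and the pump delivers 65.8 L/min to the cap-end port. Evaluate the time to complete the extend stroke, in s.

t ≈ 1.04 s

Cap-side area A_cap = π/4 × (49.8 mm)² = 1948 mm^2
Swept volume V = A × L; t = V / Q = A·L / Q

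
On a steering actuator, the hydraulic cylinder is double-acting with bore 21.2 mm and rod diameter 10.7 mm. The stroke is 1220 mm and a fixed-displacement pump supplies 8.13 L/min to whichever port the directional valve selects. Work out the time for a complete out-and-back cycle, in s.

t ≈ 5.55 s

Cap-side area A_cap = π/4 × (21.2 mm)² = 353.0 mm^2
Rod-side annular area A_ann = π/4 × (21.2² − 10.7²) = 263.1 mm^2
t_ext = A_cap·L/Q = 3.178 s
t_ret = A_ann·L/Q = 2.369 s
t_cycle = t_ext + t_ret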